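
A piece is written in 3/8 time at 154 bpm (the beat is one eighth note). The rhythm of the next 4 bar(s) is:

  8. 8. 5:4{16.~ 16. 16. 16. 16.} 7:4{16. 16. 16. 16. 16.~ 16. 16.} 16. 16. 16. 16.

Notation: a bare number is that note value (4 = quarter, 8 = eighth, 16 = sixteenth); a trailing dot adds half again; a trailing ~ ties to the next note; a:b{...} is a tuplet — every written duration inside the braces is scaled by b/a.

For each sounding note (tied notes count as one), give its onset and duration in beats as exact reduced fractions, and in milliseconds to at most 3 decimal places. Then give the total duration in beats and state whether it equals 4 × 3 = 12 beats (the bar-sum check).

1) 0.0ms=0b +584.416ms=3/2b
2) 584.416ms=3/2b +584.416ms=3/2b
3) 1168.831ms=3b +467.532ms=6/5b
4) 1636.364ms=21/5b +233.766ms=3/5b
5) 1870.13ms=24/5b +233.766ms=3/5b
6) 2103.896ms=27/5b +233.766ms=3/5b
7) 2337.662ms=6b +166.976ms=3/7b
8) 2504.638ms=45/7b +166.976ms=3/7b
9) 2671.614ms=48/7b +166.976ms=3/7b
10) 2838.59ms=51/7b +166.976ms=3/7b
11) 3005.566ms=54/7b +333.952ms=6/7b
12) 3339.518ms=60/7b +166.976ms=3/7b
13) 3506.494ms=9b +292.208ms=3/4b
14) 3798.701ms=39/4b +292.208ms=3/4b
15) 4090.909ms=21/2b +292.208ms=3/4b
16) 4383.117ms=45/4b +292.208ms=3/4b
Σ=12b of 12 (154bpm 3/8) — PASS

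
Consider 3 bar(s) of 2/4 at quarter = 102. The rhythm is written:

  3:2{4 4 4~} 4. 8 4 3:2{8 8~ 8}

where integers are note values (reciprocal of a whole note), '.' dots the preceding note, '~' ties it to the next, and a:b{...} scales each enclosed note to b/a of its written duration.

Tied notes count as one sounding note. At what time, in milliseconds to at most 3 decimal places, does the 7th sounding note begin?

1. 0.0ms @ 0 + 392.157ms (2/3)
2. 392.157ms @ 2/3 + 392.157ms (2/3)
3. 784.314ms @ 4/3 + 1274.51ms (13/6)
4. 2058.824ms @ 7/2 + 294.118ms (1/2)
5. 2352.941ms @ 4 + 588.235ms (1)
6. 2941.176ms @ 5 + 196.078ms (1/3)
7. 3137.255ms @ 16/3 + 392.157ms (2/3)

note 7 onset = 16/3b = 3137.255ms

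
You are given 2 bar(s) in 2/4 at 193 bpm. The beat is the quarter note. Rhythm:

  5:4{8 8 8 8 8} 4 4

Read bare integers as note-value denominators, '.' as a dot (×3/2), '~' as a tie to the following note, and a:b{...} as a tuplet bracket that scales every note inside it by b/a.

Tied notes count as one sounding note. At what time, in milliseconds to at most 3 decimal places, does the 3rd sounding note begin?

1. 0.0ms @ 0 + 124.352ms (2/5)
2. 124.352ms @ 2/5 + 124.352ms (2/5)
3. 248.705ms @ 4/5 + 124.352ms (2/5)
4. 373.057ms @ 6/5 + 124.352ms (2/5)
5. 497.409ms @ 8/5 + 124.352ms (2/5)
6. 621.762ms @ 2 + 310.881ms (1)
7. 932.642ms @ 3 + 310.881ms (1)

note 3 onset = 4/5b = 248.705ms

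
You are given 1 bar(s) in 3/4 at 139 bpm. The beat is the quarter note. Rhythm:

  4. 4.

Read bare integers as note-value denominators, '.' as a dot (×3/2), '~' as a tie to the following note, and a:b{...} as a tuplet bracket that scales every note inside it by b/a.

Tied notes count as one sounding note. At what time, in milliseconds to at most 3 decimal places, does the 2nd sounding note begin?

1. 0.0ms @ 0 + 647.482ms (3/2)
2. 647.482ms @ 3/2 + 647.482ms (3/2)

note 2 onset = 3/2b = 647.482ms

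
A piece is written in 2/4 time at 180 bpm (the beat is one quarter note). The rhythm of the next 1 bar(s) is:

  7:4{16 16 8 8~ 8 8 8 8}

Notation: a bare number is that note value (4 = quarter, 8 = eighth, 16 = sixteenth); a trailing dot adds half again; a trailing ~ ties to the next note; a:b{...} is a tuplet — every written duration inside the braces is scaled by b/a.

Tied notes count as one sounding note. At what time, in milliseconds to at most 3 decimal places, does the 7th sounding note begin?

note 7 onset = 12/7b = 571.429ms

1. 0.0ms @ 0 + 47.619ms (1/7)
2. 47.619ms @ 1/7 + 47.619ms (1/7)
3. 95.238ms @ 2/7 + 95.238ms (2/7)
4. 190.476ms @ 4/7 + 190.476ms (4/7)
5. 380.952ms @ 8/7 + 95.238ms (2/7)
6. 476.19ms @ 10/7 + 95.238ms (2/7)
7. 571.429ms @ 12/7 + 95.238ms (2/7)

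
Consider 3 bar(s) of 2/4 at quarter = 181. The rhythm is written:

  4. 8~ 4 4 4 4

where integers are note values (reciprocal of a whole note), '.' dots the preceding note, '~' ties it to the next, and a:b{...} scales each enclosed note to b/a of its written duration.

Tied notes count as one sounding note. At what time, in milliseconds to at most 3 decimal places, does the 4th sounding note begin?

1. 0.0ms @ 0 + 497.238ms (3/2)
2. 497.238ms @ 3/2 + 497.238ms (3/2)
3. 994.475ms @ 3 + 331.492ms (1)
4. 1325.967ms @ 4 + 331.492ms (1)
5. 1657.459ms @ 5 + 331.492ms (1)

note 4 onset = 4b = 1325.967ms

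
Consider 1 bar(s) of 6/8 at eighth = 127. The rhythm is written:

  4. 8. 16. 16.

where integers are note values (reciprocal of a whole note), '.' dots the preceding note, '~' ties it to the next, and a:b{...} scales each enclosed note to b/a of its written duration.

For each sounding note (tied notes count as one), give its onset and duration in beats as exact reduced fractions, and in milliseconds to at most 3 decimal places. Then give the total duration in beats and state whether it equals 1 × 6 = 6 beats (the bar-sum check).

1) 0.0ms=0b +1417.323ms=3b
2) 1417.323ms=3b +708.661ms=3/2b
3) 2125.984ms=9/2b +354.331ms=3/4b
4) 2480.315ms=21/4b +354.331ms=3/4b
Σ=6b of 6 (127bpm 6/8) — PASS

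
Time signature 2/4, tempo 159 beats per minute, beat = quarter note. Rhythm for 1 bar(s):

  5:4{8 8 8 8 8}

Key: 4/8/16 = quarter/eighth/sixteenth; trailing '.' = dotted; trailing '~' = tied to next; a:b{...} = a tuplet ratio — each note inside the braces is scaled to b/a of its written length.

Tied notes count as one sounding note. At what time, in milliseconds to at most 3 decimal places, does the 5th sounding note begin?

note 5 onset = 8/5b = 603.774ms

1. 0.0ms @ 0 + 150.943ms (2/5)
2. 150.943ms @ 2/5 + 150.943ms (2/5)
3. 301.887ms @ 4/5 + 150.943ms (2/5)
4. 452.83ms @ 6/5 + 150.943ms (2/5)
5. 603.774ms @ 8/5 + 150.943ms (2/5)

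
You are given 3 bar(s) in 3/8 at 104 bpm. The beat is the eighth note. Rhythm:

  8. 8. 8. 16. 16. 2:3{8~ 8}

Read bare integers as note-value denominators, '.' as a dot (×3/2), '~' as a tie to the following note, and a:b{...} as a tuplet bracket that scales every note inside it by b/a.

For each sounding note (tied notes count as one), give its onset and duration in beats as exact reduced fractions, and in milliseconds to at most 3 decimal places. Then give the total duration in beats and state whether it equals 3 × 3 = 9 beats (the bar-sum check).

1) 0.0ms=0b +865.385ms=3/2b
2) 865.385ms=3/2b +865.385ms=3/2b
3) 1730.769ms=3b +865.385ms=3/2b
4) 2596.154ms=9/2b +432.692ms=3/4b
5) 3028.846ms=21/4b +432.692ms=3/4b
6) 3461.538ms=6b +1730.769ms=3b
Σ=9b of 9 (104bpm 3/8) — PASS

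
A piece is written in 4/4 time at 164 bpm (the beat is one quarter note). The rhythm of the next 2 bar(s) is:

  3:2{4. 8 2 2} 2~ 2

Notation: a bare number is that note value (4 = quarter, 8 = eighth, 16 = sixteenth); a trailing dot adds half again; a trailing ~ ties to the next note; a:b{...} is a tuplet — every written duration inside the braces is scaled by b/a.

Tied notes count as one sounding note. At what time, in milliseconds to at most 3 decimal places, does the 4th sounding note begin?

note 4 onset = 8/3b = 975.61ms

1. 0.0ms @ 0 + 365.854ms (1)
2. 365.854ms @ 1 + 121.951ms (1/3)
3. 487.805ms @ 4/3 + 487.805ms (4/3)
4. 975.61ms @ 8/3 + 487.805ms (4/3)
5. 1463.415ms @ 4 + 1463.415ms (4)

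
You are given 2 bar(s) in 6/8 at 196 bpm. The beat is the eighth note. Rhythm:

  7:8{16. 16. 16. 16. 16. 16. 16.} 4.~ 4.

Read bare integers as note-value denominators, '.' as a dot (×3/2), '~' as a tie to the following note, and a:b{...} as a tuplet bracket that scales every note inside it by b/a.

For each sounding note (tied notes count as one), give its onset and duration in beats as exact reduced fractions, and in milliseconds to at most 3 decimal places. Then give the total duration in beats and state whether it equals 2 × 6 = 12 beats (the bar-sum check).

1) 0.0ms=0b +262.391ms=6/7b
2) 262.391ms=6/7b +262.391ms=6/7b
3) 524.781ms=12/7b +262.391ms=6/7b
4) 787.172ms=18/7b +262.391ms=6/7b
5) 1049.563ms=24/7b +262.391ms=6/7b
6) 1311.953ms=30/7b +262.391ms=6/7b
7) 1574.344ms=36/7b +262.391ms=6/7b
8) 1836.735ms=6b +1836.735ms=6b
Σ=12b of 12 (196bpm 6/8) — PASS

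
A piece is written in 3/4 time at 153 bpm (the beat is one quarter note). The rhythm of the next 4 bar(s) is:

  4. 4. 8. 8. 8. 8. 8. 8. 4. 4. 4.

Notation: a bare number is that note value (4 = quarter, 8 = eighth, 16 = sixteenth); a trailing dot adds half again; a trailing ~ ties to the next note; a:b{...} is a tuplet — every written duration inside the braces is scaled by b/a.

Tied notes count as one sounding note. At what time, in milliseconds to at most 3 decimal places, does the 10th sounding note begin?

1. 0.0ms @ 0 + 588.235ms (3/2)
2. 588.235ms @ 3/2 + 588.235ms (3/2)
3. 1176.471ms @ 3 + 294.118ms (3/4)
4. 1470.588ms @ 15/4 + 294.118ms (3/4)
5. 1764.706ms @ 9/2 + 294.118ms (3/4)
6. 2058.824ms @ 21/4 + 294.118ms (3/4)
7. 2352.941ms @ 6 + 294.118ms (3/4)
8. 2647.059ms @ 27/4 + 294.118ms (3/4)
9. 2941.176ms @ 15/2 + 588.235ms (3/2)
10. 3529.412ms @ 9 + 588.235ms (3/2)
11. 4117.647ms @ 21/2 + 588.235ms (3/2)

note 10 onset = 9b = 3529.412ms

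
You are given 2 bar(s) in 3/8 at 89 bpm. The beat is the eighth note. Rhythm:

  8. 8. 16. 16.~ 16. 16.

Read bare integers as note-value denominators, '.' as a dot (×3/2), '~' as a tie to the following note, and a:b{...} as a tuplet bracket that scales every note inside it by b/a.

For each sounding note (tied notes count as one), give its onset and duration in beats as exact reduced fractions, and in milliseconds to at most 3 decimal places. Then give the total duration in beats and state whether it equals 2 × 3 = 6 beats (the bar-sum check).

1) 0.0ms=0b +1011.236ms=3/2b
2) 1011.236ms=3/2b +1011.236ms=3/2b
3) 2022.472ms=3b +505.618ms=3/4b
4) 2528.09ms=15/4b +1011.236ms=3/2b
5) 3539.326ms=21/4b +505.618ms=3/4b
Σ=6b of 6 (89bpm 3/8) — PASS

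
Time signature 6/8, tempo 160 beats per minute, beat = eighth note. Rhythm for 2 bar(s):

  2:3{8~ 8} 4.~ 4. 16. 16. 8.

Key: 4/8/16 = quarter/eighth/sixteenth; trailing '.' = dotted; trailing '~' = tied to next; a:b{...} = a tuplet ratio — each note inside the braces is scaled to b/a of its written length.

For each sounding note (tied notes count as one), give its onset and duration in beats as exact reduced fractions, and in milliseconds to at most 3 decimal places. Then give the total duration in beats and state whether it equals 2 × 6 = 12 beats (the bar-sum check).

1) 0.0ms=0b +1125.0ms=3b
2) 1125.0ms=3b +2250.0ms=6b
3) 3375.0ms=9b +281.25ms=3/4b
4) 3656.25ms=39/4b +281.25ms=3/4b
5) 3937.5ms=21/2b +562.5ms=3/2b
Σ=12b of 12 (160bpm 6/8) — PASS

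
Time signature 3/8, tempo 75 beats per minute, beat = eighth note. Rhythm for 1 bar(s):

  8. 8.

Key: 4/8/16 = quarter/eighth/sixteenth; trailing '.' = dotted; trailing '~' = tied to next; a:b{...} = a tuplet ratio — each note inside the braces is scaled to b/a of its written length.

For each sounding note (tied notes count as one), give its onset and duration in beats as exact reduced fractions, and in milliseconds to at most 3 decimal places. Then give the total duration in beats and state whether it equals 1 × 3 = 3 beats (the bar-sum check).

1) 0.0ms=0b +1200.0ms=3/2b
2) 1200.0ms=3/2b +1200.0ms=3/2b
Σ=3b of 3 (75bpm 3/8) — PASS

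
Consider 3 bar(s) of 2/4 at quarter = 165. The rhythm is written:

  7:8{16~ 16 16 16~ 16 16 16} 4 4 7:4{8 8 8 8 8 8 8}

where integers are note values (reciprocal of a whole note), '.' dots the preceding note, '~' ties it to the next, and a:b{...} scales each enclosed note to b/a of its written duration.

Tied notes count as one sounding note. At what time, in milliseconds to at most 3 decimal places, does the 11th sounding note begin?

1. 0.0ms @ 0 + 207.792ms (4/7)
2. 207.792ms @ 4/7 + 103.896ms (2/7)
3. 311.688ms @ 6/7 + 207.792ms (4/7)
4. 519.481ms @ 10/7 + 103.896ms (2/7)
5. 623.377ms @ 12/7 + 103.896ms (2/7)
6. 727.273ms @ 2 + 363.636ms (1)
7. 1090.909ms @ 3 + 363.636ms (1)
8. 1454.545ms @ 4 + 103.896ms (2/7)
9. 1558.442ms @ 30/7 + 103.896ms (2/7)
10. 1662.338ms @ 32/7 + 103.896ms (2/7)
11. 1766.234ms @ 34/7 + 103.896ms (2/7)
12. 1870.13ms @ 36/7 + 103.896ms (2/7)
13. 1974.026ms @ 38/7 + 103.896ms (2/7)
14. 2077.922ms @ 40/7 + 103.896ms (2/7)

note 11 onset = 34/7b = 1766.234ms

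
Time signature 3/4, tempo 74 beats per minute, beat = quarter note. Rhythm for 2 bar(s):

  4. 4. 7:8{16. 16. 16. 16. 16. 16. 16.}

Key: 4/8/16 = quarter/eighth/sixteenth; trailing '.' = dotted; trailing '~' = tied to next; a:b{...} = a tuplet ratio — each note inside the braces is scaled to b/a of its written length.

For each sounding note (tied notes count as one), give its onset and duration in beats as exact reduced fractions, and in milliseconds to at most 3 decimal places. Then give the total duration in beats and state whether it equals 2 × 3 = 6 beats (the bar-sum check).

1) 0.0ms=0b +1216.216ms=3/2b
2) 1216.216ms=3/2b +1216.216ms=3/2b
3) 2432.432ms=3b +347.49ms=3/7b
4) 2779.923ms=24/7b +347.49ms=3/7b
5) 3127.413ms=27/7b +347.49ms=3/7b
6) 3474.903ms=30/7b +347.49ms=3/7b
7) 3822.394ms=33/7b +347.49ms=3/7b
8) 4169.884ms=36/7b +347.49ms=3/7b
9) 4517.375ms=39/7b +347.49ms=3/7b
Σ=6b of 6 (74bpm 3/4) — PASS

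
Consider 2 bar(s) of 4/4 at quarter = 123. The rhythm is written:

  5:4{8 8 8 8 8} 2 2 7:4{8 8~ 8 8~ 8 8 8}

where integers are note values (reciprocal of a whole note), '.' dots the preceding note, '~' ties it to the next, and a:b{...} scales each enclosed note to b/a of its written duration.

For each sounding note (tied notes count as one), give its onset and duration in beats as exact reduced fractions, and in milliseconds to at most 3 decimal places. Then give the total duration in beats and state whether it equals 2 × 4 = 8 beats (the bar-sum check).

1) 0.0ms=0b +195.122ms=2/5b
2) 195.122ms=2/5b +195.122ms=2/5b
3) 390.244ms=4/5b +195.122ms=2/5b
4) 585.366ms=6/5b +195.122ms=2/5b
5) 780.488ms=8/5b +195.122ms=2/5b
6) 975.61ms=2b +975.61ms=2b
7) 1951.22ms=4b +975.61ms=2b
8) 2926.829ms=6b +139.373ms=2/7b
9) 3066.202ms=44/7b +278.746ms=4/7b
10) 3344.948ms=48/7b +278.746ms=4/7b
11) 3623.693ms=52/7b +139.373ms=2/7b
12) 3763.066ms=54/7b +139.373ms=2/7b
Σ=8b of 8 (123bpm 4/4) — PASS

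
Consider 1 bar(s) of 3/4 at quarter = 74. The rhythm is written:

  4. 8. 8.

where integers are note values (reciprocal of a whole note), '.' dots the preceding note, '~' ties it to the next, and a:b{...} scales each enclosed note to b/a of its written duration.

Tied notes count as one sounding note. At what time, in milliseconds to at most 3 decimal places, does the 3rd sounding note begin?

1. 0.0ms @ 0 + 1216.216ms (3/2)
2. 1216.216ms @ 3/2 + 608.108ms (3/4)
3. 1824.324ms @ 9/4 + 608.108ms (3/4)

note 3 onset = 9/4b = 1824.324ms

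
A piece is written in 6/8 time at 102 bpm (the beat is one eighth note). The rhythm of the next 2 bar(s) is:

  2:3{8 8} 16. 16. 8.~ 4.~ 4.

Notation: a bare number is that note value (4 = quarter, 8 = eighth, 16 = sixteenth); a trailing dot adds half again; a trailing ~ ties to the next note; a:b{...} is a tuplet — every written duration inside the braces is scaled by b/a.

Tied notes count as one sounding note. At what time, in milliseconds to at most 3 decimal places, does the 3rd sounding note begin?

1. 0.0ms @ 0 + 882.353ms (3/2)
2. 882.353ms @ 3/2 + 882.353ms (3/2)
3. 1764.706ms @ 3 + 441.176ms (3/4)
4. 2205.882ms @ 15/4 + 441.176ms (3/4)
5. 2647.059ms @ 9/2 + 4411.765ms (15/2)

note 3 onset = 3b = 1764.706ms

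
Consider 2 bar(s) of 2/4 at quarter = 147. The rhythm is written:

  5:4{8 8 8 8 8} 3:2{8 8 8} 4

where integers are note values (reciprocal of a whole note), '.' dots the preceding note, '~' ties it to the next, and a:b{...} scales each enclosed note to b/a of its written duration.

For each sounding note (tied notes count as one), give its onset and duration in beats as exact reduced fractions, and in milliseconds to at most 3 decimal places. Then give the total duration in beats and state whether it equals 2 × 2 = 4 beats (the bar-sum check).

1) 0.0ms=0b +163.265ms=2/5b
2) 163.265ms=2/5b +163.265ms=2/5b
3) 326.531ms=4/5b +163.265ms=2/5b
4) 489.796ms=6/5b +163.265ms=2/5b
5) 653.061ms=8/5b +163.265ms=2/5b
6) 816.327ms=2b +136.054ms=1/3b
7) 952.381ms=7/3b +136.054ms=1/3b
8) 1088.435ms=8/3b +136.054ms=1/3b
9) 1224.49ms=3b +408.163ms=1b
Σ=4b of 4 (147bpm 2/4) — PASS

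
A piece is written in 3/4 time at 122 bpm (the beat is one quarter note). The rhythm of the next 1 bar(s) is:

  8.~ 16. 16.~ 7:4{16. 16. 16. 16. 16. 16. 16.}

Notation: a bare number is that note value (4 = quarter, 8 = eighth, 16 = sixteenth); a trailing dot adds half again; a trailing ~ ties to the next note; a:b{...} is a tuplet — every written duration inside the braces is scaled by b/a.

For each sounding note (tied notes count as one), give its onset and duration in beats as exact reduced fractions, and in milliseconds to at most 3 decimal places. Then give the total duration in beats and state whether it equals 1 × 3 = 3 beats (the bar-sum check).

1) 0.0ms=0b +553.279ms=9/8b
2) 553.279ms=9/8b +289.813ms=33/56b
3) 843.091ms=12/7b +105.386ms=3/14b
4) 948.478ms=27/14b +105.386ms=3/14b
5) 1053.864ms=15/7b +105.386ms=3/14b
6) 1159.251ms=33/14b +105.386ms=3/14b
7) 1264.637ms=18/7b +105.386ms=3/14b
8) 1370.023ms=39/14b +105.386ms=3/14b
Σ=3b of 3 (122bpm 3/4) — PASS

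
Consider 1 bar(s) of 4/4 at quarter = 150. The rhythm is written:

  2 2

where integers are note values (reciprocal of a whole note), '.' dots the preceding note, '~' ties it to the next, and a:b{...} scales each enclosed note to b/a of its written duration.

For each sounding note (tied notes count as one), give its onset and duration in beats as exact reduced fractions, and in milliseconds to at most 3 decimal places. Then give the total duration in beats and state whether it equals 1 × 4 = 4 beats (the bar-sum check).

1) 0.0ms=0b +800.0ms=2b
2) 800.0ms=2b +800.0ms=2b
Σ=4b of 4 (150bpm 4/4) — PASS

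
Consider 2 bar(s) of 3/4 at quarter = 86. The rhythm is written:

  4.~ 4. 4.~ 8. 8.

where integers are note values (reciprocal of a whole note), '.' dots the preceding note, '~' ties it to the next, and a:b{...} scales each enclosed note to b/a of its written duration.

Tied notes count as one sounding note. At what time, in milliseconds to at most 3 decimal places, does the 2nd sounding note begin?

1. 0.0ms @ 0 + 2093.023ms (3)
2. 2093.023ms @ 3 + 1569.767ms (9/4)
3. 3662.791ms @ 21/4 + 523.256ms (3/4)

note 2 onset = 3b = 2093.023ms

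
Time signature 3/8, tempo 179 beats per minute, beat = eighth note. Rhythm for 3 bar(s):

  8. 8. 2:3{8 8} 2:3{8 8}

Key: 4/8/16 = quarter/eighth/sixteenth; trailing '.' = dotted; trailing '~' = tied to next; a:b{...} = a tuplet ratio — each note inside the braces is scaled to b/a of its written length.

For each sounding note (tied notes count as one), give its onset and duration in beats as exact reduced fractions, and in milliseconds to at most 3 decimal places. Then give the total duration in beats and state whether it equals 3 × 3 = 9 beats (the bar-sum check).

1) 0.0ms=0b +502.793ms=3/2b
2) 502.793ms=3/2b +502.793ms=3/2b
3) 1005.587ms=3b +502.793ms=3/2b
4) 1508.38ms=9/2b +502.793ms=3/2b
5) 2011.173ms=6b +502.793ms=3/2b
6) 2513.966ms=15/2b +502.793ms=3/2b
Σ=9b of 9 (179bpm 3/8) — PASS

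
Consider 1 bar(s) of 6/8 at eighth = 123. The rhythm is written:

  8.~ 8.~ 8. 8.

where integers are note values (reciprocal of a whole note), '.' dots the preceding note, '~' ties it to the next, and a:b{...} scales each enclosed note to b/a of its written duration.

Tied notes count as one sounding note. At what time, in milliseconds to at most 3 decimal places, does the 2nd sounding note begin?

note 2 onset = 9/2b = 2195.122ms

1. 0.0ms @ 0 + 2195.122ms (9/2)
2. 2195.122ms @ 9/2 + 731.707ms (3/2)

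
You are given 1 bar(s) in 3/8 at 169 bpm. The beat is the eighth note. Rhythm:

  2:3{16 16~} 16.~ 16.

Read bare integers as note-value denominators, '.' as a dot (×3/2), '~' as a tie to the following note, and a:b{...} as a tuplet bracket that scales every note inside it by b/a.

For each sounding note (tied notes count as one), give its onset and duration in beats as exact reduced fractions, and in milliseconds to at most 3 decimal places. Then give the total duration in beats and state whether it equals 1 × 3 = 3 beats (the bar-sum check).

1) 0.0ms=0b +266.272ms=3/4b
2) 266.272ms=3/4b +798.817ms=9/4b
Σ=3b of 3 (169bpm 3/8) — PASS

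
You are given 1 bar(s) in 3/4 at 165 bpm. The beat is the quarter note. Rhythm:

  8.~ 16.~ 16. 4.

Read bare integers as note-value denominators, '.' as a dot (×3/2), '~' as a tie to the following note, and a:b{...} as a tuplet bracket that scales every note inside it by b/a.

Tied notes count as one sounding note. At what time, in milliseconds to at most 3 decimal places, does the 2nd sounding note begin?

note 2 onset = 3/2b = 545.455ms

1. 0.0ms @ 0 + 545.455ms (3/2)
2. 545.455ms @ 3/2 + 545.455ms (3/2)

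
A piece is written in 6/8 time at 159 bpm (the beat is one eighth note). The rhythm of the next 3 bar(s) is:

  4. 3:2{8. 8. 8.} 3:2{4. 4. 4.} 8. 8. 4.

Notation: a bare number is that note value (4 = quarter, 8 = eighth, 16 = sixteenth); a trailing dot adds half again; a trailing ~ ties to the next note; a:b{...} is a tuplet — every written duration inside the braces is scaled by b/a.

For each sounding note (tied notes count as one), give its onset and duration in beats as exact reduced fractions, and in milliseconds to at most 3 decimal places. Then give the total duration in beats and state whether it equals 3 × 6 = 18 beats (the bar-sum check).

1) 0.0ms=0b +1132.075ms=3b
2) 1132.075ms=3b +377.358ms=1b
3) 1509.434ms=4b +377.358ms=1b
4) 1886.792ms=5b +377.358ms=1b
5) 2264.151ms=6b +754.717ms=2b
6) 3018.868ms=8b +754.717ms=2b
7) 3773.585ms=10b +754.717ms=2b
8) 4528.302ms=12b +566.038ms=3/2b
9) 5094.34ms=27/2b +566.038ms=3/2b
10) 5660.377ms=15b +1132.075ms=3b
Σ=18b of 18 (159bpm 6/8) — PASS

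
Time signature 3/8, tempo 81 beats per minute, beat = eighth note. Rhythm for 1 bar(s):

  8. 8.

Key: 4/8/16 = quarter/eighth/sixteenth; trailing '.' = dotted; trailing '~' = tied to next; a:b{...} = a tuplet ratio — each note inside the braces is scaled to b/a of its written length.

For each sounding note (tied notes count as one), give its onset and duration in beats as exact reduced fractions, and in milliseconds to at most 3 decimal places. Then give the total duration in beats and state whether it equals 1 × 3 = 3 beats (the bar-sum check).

1) 0.0ms=0b +1111.111ms=3/2b
2) 1111.111ms=3/2b +1111.111ms=3/2b
Σ=3b of 3 (81bpm 3/8) — PASS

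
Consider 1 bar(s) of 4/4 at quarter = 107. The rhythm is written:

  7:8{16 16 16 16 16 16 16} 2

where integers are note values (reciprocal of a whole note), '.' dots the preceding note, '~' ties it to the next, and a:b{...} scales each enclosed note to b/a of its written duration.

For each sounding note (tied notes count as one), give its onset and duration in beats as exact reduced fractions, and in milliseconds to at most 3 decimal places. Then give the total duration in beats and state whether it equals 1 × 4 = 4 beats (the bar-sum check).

1) 0.0ms=0b +160.214ms=2/7b
2) 160.214ms=2/7b +160.214ms=2/7b
3) 320.427ms=4/7b +160.214ms=2/7b
4) 480.641ms=6/7b +160.214ms=2/7b
5) 640.854ms=8/7b +160.214ms=2/7b
6) 801.068ms=10/7b +160.214ms=2/7b
7) 961.282ms=12/7b +160.214ms=2/7b
8) 1121.495ms=2b +1121.495ms=2b
Σ=4b of 4 (107bpm 4/4) — PASS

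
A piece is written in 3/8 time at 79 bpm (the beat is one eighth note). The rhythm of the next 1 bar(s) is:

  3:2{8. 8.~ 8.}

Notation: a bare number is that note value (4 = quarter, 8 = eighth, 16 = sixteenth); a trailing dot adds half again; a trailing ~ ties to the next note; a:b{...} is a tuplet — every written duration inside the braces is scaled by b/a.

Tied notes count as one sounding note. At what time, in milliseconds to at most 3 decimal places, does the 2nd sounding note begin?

1. 0.0ms @ 0 + 759.494ms (1)
2. 759.494ms @ 1 + 1518.987ms (2)

note 2 onset = 1b = 759.494ms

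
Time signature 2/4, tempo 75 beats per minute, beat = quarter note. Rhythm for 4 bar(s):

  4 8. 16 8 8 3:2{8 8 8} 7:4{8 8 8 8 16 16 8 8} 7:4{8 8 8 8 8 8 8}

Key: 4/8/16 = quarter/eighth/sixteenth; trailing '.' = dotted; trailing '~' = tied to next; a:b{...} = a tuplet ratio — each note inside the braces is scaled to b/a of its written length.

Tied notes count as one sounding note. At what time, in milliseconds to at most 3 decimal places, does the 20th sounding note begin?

1. 0.0ms @ 0 + 800.0ms (1)
2. 800.0ms @ 1 + 600.0ms (3/4)
3. 1400.0ms @ 7/4 + 200.0ms (1/4)
4. 1600.0ms @ 2 + 400.0ms (1/2)
5. 2000.0ms @ 5/2 + 400.0ms (1/2)
6. 2400.0ms @ 3 + 266.667ms (1/3)
7. 2666.667ms @ 10/3 + 266.667ms (1/3)
8. 2933.333ms @ 11/3 + 266.667ms (1/3)
9. 3200.0ms @ 4 + 228.571ms (2/7)
10. 3428.571ms @ 30/7 + 228.571ms (2/7)
11. 3657.143ms @ 32/7 + 228.571ms (2/7)
12. 3885.714ms @ 34/7 + 228.571ms (2/7)
13. 4114.286ms @ 36/7 + 114.286ms (1/7)
14. 4228.571ms @ 37/7 + 114.286ms (1/7)
15. 4342.857ms @ 38/7 + 228.571ms (2/7)
16. 4571.429ms @ 40/7 + 228.571ms (2/7)
17. 4800.0ms @ 6 + 228.571ms (2/7)
18. 5028.571ms @ 44/7 + 228.571ms (2/7)
19. 5257.143ms @ 46/7 + 228.571ms (2/7)
20. 5485.714ms @ 48/7 + 228.571ms (2/7)
21. 5714.286ms @ 50/7 + 228.571ms (2/7)
22. 5942.857ms @ 52/7 + 228.571ms (2/7)
23. 6171.429ms @ 54/7 + 228.571ms (2/7)

note 20 onset = 48/7b = 5485.714ms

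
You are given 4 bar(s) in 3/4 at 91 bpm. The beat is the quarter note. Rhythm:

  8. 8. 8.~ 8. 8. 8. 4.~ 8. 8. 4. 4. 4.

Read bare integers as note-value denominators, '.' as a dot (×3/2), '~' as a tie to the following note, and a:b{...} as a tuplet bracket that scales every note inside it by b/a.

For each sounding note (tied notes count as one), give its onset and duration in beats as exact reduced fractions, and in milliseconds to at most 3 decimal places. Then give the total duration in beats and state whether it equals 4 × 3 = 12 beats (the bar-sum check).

1) 0.0ms=0b +494.505ms=3/4b
2) 494.505ms=3/4b +494.505ms=3/4b
3) 989.011ms=3/2b +989.011ms=3/2b
4) 1978.022ms=3b +494.505ms=3/4b
5) 2472.527ms=15/4b +494.505ms=3/4b
6) 2967.033ms=9/2b +1483.516ms=9/4b
7) 4450.549ms=27/4b +494.505ms=3/4b
8) 4945.055ms=15/2b +989.011ms=3/2b
9) 5934.066ms=9b +989.011ms=3/2b
10) 6923.077ms=21/2b +989.011ms=3/2b
Σ=12b of 12 (91bpm 3/4) — PASS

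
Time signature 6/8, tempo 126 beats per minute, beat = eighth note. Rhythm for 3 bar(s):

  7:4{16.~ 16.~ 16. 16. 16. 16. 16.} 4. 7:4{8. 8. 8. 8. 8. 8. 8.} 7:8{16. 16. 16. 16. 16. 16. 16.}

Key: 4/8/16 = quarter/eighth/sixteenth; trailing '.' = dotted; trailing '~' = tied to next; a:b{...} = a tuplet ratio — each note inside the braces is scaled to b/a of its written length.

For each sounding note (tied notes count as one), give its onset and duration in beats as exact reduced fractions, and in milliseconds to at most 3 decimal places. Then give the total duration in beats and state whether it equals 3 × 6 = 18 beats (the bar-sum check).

1) 0.0ms=0b +612.245ms=9/7b
2) 612.245ms=9/7b +204.082ms=3/7b
3) 816.327ms=12/7b +204.082ms=3/7b
4) 1020.408ms=15/7b +204.082ms=3/7b
5) 1224.49ms=18/7b +204.082ms=3/7b
6) 1428.571ms=3b +1428.571ms=3b
7) 2857.143ms=6b +408.163ms=6/7b
8) 3265.306ms=48/7b +408.163ms=6/7b
9) 3673.469ms=54/7b +408.163ms=6/7b
10) 4081.633ms=60/7b +408.163ms=6/7b
11) 4489.796ms=66/7b +408.163ms=6/7b
12) 4897.959ms=72/7b +408.163ms=6/7b
13) 5306.122ms=78/7b +408.163ms=6/7b
14) 5714.286ms=12b +408.163ms=6/7b
15) 6122.449ms=90/7b +408.163ms=6/7b
16) 6530.612ms=96/7b +408.163ms=6/7b
17) 6938.776ms=102/7b +408.163ms=6/7b
18) 7346.939ms=108/7b +408.163ms=6/7b
19) 7755.102ms=114/7b +408.163ms=6/7b
20) 8163.265ms=120/7b +408.163ms=6/7b
Σ=18b of 18 (126bpm 6/8) — PASS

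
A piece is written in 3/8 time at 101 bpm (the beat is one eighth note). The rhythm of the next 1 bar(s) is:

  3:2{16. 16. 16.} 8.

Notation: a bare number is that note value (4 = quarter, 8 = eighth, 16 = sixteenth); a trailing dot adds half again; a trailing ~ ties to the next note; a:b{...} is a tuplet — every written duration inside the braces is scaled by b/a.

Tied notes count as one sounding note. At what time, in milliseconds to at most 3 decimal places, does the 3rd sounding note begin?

1. 0.0ms @ 0 + 297.03ms (1/2)
2. 297.03ms @ 1/2 + 297.03ms (1/2)
3. 594.059ms @ 1 + 297.03ms (1/2)
4. 891.089ms @ 3/2 + 891.089ms (3/2)

note 3 onset = 1b = 594.059ms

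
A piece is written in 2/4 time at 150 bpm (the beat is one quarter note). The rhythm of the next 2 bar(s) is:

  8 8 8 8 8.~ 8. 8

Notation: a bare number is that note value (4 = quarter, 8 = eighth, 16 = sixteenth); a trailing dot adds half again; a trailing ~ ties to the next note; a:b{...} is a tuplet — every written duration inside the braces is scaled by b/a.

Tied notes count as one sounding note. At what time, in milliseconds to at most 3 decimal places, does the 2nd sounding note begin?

note 2 onset = 1/2b = 200.0ms

1. 0.0ms @ 0 + 200.0ms (1/2)
2. 200.0ms @ 1/2 + 200.0ms (1/2)
3. 400.0ms @ 1 + 200.0ms (1/2)
4. 600.0ms @ 3/2 + 200.0ms (1/2)
5. 800.0ms @ 2 + 600.0ms (3/2)
6. 1400.0ms @ 7/2 + 200.0ms (1/2)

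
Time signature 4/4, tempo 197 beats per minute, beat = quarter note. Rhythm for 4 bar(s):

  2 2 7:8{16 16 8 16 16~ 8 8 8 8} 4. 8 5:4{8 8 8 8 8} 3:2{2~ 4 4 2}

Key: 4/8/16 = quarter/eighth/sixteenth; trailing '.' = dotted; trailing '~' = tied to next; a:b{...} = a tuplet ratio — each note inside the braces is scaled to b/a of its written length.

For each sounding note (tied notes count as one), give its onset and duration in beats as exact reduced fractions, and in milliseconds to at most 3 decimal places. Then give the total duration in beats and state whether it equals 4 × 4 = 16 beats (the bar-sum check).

1) 0.0ms=0b +609.137ms=2b
2) 609.137ms=2b +609.137ms=2b
3) 1218.274ms=4b +87.02ms=2/7b
4) 1305.294ms=30/7b +87.02ms=2/7b
5) 1392.313ms=32/7b +174.039ms=4/7b
6) 1566.352ms=36/7b +87.02ms=2/7b
7) 1653.372ms=38/7b +261.059ms=6/7b
8) 1914.431ms=44/7b +174.039ms=4/7b
9) 2088.47ms=48/7b +174.039ms=4/7b
10) 2262.509ms=52/7b +174.039ms=4/7b
11) 2436.548ms=8b +456.853ms=3/2b
12) 2893.401ms=19/2b +152.284ms=1/2b
13) 3045.685ms=10b +121.827ms=2/5b
14) 3167.513ms=52/5b +121.827ms=2/5b
15) 3289.34ms=54/5b +121.827ms=2/5b
16) 3411.168ms=56/5b +121.827ms=2/5b
17) 3532.995ms=58/5b +121.827ms=2/5b
18) 3654.822ms=12b +609.137ms=2b
19) 4263.959ms=14b +203.046ms=2/3b
20) 4467.005ms=44/3b +406.091ms=4/3b
Σ=16b of 16 (197bpm 4/4) — PASS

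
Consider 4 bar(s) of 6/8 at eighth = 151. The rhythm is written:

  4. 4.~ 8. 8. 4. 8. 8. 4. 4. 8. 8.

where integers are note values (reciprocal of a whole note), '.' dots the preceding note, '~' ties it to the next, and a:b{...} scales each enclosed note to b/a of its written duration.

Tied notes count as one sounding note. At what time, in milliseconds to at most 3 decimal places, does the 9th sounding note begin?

note 9 onset = 21b = 8344.371ms

1. 0.0ms @ 0 + 1192.053ms (3)
2. 1192.053ms @ 3 + 1788.079ms (9/2)
3. 2980.132ms @ 15/2 + 596.026ms (3/2)
4. 3576.159ms @ 9 + 1192.053ms (3)
5. 4768.212ms @ 12 + 596.026ms (3/2)
6. 5364.238ms @ 27/2 + 596.026ms (3/2)
7. 5960.265ms @ 15 + 1192.053ms (3)
8. 7152.318ms @ 18 + 1192.053ms (3)
9. 8344.371ms @ 21 + 596.026ms (3/2)
10. 8940.397ms @ 45/2 + 596.026ms (3/2)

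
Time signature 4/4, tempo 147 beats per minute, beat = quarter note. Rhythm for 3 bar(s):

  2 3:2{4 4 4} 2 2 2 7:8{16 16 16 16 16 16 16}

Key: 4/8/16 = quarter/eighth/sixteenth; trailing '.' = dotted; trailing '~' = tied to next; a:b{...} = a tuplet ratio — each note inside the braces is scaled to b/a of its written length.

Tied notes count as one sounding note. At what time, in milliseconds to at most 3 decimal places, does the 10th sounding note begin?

1. 0.0ms @ 0 + 816.327ms (2)
2. 816.327ms @ 2 + 272.109ms (2/3)
3. 1088.435ms @ 8/3 + 272.109ms (2/3)
4. 1360.544ms @ 10/3 + 272.109ms (2/3)
5. 1632.653ms @ 4 + 816.327ms (2)
6. 2448.98ms @ 6 + 816.327ms (2)
7. 3265.306ms @ 8 + 816.327ms (2)
8. 4081.633ms @ 10 + 116.618ms (2/7)
9. 4198.251ms @ 72/7 + 116.618ms (2/7)
10. 4314.869ms @ 74/7 + 116.618ms (2/7)
11. 4431.487ms @ 76/7 + 116.618ms (2/7)
12. 4548.105ms @ 78/7 + 116.618ms (2/7)
13. 4664.723ms @ 80/7 + 116.618ms (2/7)
14. 4781.341ms @ 82/7 + 116.618ms (2/7)

note 10 onset = 74/7b = 4314.869ms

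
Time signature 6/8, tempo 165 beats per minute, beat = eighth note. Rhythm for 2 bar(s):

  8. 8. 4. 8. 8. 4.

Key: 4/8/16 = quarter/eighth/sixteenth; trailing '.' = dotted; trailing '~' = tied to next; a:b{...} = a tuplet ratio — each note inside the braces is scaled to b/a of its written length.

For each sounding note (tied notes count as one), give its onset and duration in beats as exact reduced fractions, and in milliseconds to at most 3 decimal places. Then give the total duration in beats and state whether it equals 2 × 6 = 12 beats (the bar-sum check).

1) 0.0ms=0b +545.455ms=3/2b
2) 545.455ms=3/2b +545.455ms=3/2b
3) 1090.909ms=3b +1090.909ms=3b
4) 2181.818ms=6b +545.455ms=3/2b
5) 2727.273ms=15/2b +545.455ms=3/2b
6) 3272.727ms=9b +1090.909ms=3b
Σ=12b of 12 (165bpm 6/8) — PASS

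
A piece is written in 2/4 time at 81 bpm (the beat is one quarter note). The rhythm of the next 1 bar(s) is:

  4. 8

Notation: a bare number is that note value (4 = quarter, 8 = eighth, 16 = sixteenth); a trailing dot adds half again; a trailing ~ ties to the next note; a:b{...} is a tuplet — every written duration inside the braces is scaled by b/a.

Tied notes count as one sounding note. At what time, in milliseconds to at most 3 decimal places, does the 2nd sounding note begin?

1. 0.0ms @ 0 + 1111.111ms (3/2)
2. 1111.111ms @ 3/2 + 370.37ms (1/2)

note 2 onset = 3/2b = 1111.111ms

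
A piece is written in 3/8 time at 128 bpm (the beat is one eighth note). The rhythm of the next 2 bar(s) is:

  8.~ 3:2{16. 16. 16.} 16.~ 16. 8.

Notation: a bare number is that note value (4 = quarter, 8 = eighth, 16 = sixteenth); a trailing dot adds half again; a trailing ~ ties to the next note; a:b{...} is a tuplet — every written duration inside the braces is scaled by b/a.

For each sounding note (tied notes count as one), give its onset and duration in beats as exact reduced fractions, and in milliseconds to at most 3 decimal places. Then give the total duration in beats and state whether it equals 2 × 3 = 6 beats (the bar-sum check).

1) 0.0ms=0b +937.5ms=2b
2) 937.5ms=2b +234.375ms=1/2b
3) 1171.875ms=5/2b +234.375ms=1/2b
4) 1406.25ms=3b +703.125ms=3/2b
5) 2109.375ms=9/2b +703.125ms=3/2b
Σ=6b of 6 (128bpm 3/8) — PASS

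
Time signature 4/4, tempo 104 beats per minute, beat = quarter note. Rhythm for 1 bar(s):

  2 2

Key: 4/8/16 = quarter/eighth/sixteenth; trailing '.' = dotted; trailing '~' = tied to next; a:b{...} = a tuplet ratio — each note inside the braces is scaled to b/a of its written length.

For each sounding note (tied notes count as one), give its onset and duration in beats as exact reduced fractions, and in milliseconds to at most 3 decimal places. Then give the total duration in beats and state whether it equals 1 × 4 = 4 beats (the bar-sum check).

1) 0.0ms=0b +1153.846ms=2b
2) 1153.846ms=2b +1153.846ms=2b
Σ=4b of 4 (104bpm 4/4) — PASS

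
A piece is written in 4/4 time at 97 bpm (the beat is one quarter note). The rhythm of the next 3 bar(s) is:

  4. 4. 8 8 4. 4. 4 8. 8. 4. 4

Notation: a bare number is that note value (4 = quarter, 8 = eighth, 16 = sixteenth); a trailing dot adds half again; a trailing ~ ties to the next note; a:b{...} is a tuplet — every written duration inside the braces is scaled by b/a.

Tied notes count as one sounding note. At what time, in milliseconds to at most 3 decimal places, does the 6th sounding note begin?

1. 0.0ms @ 0 + 927.835ms (3/2)
2. 927.835ms @ 3/2 + 927.835ms (3/2)
3. 1855.67ms @ 3 + 309.278ms (1/2)
4. 2164.948ms @ 7/2 + 309.278ms (1/2)
5. 2474.227ms @ 4 + 927.835ms (3/2)
6. 3402.062ms @ 11/2 + 927.835ms (3/2)
7. 4329.897ms @ 7 + 618.557ms (1)
8. 4948.454ms @ 8 + 463.918ms (3/4)
9. 5412.371ms @ 35/4 + 463.918ms (3/4)
10. 5876.289ms @ 19/2 + 927.835ms (3/2)
11. 6804.124ms @ 11 + 618.557ms (1)

note 6 onset = 11/2b = 3402.062ms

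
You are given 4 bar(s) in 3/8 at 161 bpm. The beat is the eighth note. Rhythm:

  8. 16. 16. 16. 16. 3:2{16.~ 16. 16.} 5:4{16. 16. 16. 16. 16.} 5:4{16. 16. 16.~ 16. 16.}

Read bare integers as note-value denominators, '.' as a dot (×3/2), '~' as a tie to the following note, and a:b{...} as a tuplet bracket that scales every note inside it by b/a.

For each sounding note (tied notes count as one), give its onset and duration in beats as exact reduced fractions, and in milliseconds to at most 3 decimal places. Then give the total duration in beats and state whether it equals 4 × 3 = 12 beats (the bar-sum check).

1) 0.0ms=0b +559.006ms=3/2b
2) 559.006ms=3/2b +279.503ms=3/4b
3) 838.509ms=9/4b +279.503ms=3/4b
4) 1118.012ms=3b +279.503ms=3/4b
5) 1397.516ms=15/4b +279.503ms=3/4b
6) 1677.019ms=9/2b +372.671ms=1b
7) 2049.689ms=11/2b +186.335ms=1/2b
8) 2236.025ms=6b +223.602ms=3/5b
9) 2459.627ms=33/5b +223.602ms=3/5b
10) 2683.23ms=36/5b +223.602ms=3/5b
11) 2906.832ms=39/5b +223.602ms=3/5b
12) 3130.435ms=42/5b +223.602ms=3/5b
13) 3354.037ms=9b +223.602ms=3/5b
14) 3577.64ms=48/5b +223.602ms=3/5b
15) 3801.242ms=51/5b +447.205ms=6/5b
16) 4248.447ms=57/5b +223.602ms=3/5b
Σ=12b of 12 (161bpm 3/8) — PASS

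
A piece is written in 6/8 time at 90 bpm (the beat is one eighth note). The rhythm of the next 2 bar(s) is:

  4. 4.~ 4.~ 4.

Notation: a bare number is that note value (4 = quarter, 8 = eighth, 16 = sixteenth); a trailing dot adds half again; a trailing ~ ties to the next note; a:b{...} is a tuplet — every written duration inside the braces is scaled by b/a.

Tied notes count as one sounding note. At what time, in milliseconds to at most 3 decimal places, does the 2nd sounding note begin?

note 2 onset = 3b = 2000.0ms

1. 0.0ms @ 0 + 2000.0ms (3)
2. 2000.0ms @ 3 + 6000.0ms (9)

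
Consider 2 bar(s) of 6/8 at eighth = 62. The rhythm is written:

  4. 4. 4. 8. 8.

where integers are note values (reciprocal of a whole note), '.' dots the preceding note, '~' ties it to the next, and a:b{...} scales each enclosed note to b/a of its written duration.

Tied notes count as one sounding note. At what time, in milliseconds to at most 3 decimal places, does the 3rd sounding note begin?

1. 0.0ms @ 0 + 2903.226ms (3)
2. 2903.226ms @ 3 + 2903.226ms (3)
3. 5806.452ms @ 6 + 2903.226ms (3)
4. 8709.677ms @ 9 + 1451.613ms (3/2)
5. 10161.29ms @ 21/2 + 1451.613ms (3/2)

note 3 onset = 6b = 5806.452ms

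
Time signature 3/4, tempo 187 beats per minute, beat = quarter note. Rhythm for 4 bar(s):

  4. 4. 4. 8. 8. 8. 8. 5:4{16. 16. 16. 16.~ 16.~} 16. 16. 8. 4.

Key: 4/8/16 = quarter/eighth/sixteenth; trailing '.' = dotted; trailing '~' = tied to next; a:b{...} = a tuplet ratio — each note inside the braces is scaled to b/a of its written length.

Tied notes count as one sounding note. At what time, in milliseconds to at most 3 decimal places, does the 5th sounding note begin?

note 5 onset = 21/4b = 1684.492ms

1. 0.0ms @ 0 + 481.283ms (3/2)
2. 481.283ms @ 3/2 + 481.283ms (3/2)
3. 962.567ms @ 3 + 481.283ms (3/2)
4. 1443.85ms @ 9/2 + 240.642ms (3/4)
5. 1684.492ms @ 21/4 + 240.642ms (3/4)
6. 1925.134ms @ 6 + 240.642ms (3/4)
7. 2165.775ms @ 27/4 + 240.642ms (3/4)
8. 2406.417ms @ 15/2 + 96.257ms (3/10)
9. 2502.674ms @ 39/5 + 96.257ms (3/10)
10. 2598.93ms @ 81/10 + 96.257ms (3/10)
11. 2695.187ms @ 42/5 + 312.834ms (39/40)
12. 3008.021ms @ 75/8 + 120.321ms (3/8)
13. 3128.342ms @ 39/4 + 240.642ms (3/4)
14. 3368.984ms @ 21/2 + 481.283ms (3/2)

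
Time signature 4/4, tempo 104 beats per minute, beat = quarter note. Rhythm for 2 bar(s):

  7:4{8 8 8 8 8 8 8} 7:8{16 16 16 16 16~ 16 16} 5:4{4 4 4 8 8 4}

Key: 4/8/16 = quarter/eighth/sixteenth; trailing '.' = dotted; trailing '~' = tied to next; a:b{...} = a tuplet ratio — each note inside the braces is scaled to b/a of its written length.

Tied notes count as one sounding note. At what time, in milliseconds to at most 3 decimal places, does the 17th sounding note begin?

note 17 onset = 32/5b = 3692.308ms

1. 0.0ms @ 0 + 164.835ms (2/7)
2. 164.835ms @ 2/7 + 164.835ms (2/7)
3. 329.67ms @ 4/7 + 164.835ms (2/7)
4. 494.505ms @ 6/7 + 164.835ms (2/7)
5. 659.341ms @ 8/7 + 164.835ms (2/7)
6. 824.176ms @ 10/7 + 164.835ms (2/7)
7. 989.011ms @ 12/7 + 164.835ms (2/7)
8. 1153.846ms @ 2 + 164.835ms (2/7)
9. 1318.681ms @ 16/7 + 164.835ms (2/7)
10. 1483.516ms @ 18/7 + 164.835ms (2/7)
11. 1648.352ms @ 20/7 + 164.835ms (2/7)
12. 1813.187ms @ 22/7 + 329.67ms (4/7)
13. 2142.857ms @ 26/7 + 164.835ms (2/7)
14. 2307.692ms @ 4 + 461.538ms (4/5)
15. 2769.231ms @ 24/5 + 461.538ms (4/5)
16. 3230.769ms @ 28/5 + 461.538ms (4/5)
17. 3692.308ms @ 32/5 + 230.769ms (2/5)
18. 3923.077ms @ 34/5 + 230.769ms (2/5)
19. 4153.846ms @ 36/5 + 461.538ms (4/5)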